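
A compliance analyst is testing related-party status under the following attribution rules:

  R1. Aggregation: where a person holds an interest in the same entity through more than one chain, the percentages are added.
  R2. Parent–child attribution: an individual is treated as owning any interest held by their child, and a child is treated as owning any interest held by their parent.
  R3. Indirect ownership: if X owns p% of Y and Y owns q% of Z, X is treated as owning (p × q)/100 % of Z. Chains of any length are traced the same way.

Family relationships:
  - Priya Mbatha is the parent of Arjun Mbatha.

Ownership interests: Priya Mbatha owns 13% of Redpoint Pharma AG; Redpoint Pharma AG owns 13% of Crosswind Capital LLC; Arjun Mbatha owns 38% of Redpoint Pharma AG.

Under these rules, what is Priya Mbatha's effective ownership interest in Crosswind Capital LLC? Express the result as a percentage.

6.63%

By parent–child attribution (R2), Priya Mbatha is treated as also owning Arjun Mbatha's interest in Redpoint Pharma AG, giving 13% + 38% = 51%.
Chain via Redpoint Pharma AG (R3): 51% × 13% = 6.63% of Crosswind Capital LLC.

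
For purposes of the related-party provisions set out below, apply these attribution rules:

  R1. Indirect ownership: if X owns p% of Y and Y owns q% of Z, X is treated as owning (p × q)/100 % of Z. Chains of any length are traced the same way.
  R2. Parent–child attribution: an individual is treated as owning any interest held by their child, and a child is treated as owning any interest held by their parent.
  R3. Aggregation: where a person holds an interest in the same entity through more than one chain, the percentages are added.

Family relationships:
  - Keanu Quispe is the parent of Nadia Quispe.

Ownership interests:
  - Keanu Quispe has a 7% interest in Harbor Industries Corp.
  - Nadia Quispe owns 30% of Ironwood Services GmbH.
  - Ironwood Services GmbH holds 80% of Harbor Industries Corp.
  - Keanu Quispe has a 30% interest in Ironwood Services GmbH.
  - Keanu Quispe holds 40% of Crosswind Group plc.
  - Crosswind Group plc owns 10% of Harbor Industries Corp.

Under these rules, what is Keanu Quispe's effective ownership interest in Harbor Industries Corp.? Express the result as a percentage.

59%

By parent–child attribution (R2), Keanu Quispe is treated as also owning Nadia Quispe's interest in Ironwood Services GmbH, giving 30% + 30% = 60%.
Chain via Ironwood Services GmbH (R1): 60% × 80% = 48% of Harbor Industries Corp.
Chain via Crosswind Group plc (R1): 40% × 10% = 4% of Harbor Industries Corp.
Direct interest in Harbor Industries Corp: 7%.
Aggregating (R3): 48% + 4% + 7% = 59%.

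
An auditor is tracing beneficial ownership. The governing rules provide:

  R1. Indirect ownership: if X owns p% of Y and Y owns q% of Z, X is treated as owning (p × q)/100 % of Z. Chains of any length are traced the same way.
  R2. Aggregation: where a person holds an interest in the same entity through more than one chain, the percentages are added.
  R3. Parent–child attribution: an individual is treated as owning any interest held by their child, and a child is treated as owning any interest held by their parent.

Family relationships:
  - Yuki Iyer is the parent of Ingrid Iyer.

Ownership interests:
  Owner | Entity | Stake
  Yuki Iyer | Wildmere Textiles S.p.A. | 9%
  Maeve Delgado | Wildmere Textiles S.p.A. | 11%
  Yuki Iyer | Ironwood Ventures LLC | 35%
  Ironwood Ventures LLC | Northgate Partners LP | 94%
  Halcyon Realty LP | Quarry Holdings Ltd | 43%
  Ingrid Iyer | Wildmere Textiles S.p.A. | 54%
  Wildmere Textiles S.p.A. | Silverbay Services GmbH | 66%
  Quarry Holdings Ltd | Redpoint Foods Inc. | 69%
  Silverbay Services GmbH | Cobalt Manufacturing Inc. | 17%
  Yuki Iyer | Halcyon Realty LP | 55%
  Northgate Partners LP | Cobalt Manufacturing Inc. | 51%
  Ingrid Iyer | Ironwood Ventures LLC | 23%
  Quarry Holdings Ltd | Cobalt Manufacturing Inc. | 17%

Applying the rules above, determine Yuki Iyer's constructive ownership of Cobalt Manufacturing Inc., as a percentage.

By parent–child attribution (R3), Yuki Iyer is treated as also owning Ingrid Iyer's interest in Ironwood Ventures LLC, giving 35% + 23% = 58%.
By parent–child attribution (R3), Yuki Iyer is treated as also owning Ingrid Iyer's interest in Wildmere Textiles S.p.A, giving 9% + 54% = 63%.
Chain via Halcyon Realty LP → Quarry Holdings Ltd (R1): 55% × 43% × 17% = 4.0205% of Cobalt Manufacturing Inc.
Chain via Ironwood Ventures LLC → Northgate Partners LP (R1): 58% × 94% × 51% = 27.8052% of Cobalt Manufacturing Inc.
Chain via Wildmere Textiles S.p.A. → Silverbay Services GmbH (R1): 63% × 66% × 17% = 7.0686% of Cobalt Manufacturing Inc.
Aggregating (R2): 4.0205% + 27.8052% + 7.0686% = 38.8943%.

38.8943%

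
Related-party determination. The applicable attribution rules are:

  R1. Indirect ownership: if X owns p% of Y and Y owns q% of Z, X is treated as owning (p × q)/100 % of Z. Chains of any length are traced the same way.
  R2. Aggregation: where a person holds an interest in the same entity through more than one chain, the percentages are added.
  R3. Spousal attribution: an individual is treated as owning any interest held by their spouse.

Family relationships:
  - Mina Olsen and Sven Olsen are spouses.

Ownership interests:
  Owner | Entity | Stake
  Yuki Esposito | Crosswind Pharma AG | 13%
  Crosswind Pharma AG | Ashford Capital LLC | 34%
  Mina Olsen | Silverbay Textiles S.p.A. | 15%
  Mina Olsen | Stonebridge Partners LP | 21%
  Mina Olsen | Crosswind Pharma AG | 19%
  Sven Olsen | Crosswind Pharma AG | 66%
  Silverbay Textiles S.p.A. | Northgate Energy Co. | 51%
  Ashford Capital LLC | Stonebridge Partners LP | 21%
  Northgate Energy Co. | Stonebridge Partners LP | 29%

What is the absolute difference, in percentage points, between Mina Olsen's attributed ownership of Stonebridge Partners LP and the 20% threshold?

By spousal attribution (R3), Mina Olsen is treated as also owning Sven Olsen's interest in Crosswind Pharma AG, giving 19% + 66% = 85%.
Chain via Crosswind Pharma AG → Ashford Capital LLC (R1): 85% × 34% × 21% = 6.069% of Stonebridge Partners LP.
Chain via Silverbay Textiles S.p.A. → Northgate Energy Co. (R1): 15% × 51% × 29% = 2.2185% of Stonebridge Partners LP.
Direct interest in Stonebridge Partners LP: 21%.
Aggregating (R2): 6.069% + 2.2185% + 21% = 29.2875%.
29.2875% exceeds the 20% threshold by 9.2875 percentage points.

9.2875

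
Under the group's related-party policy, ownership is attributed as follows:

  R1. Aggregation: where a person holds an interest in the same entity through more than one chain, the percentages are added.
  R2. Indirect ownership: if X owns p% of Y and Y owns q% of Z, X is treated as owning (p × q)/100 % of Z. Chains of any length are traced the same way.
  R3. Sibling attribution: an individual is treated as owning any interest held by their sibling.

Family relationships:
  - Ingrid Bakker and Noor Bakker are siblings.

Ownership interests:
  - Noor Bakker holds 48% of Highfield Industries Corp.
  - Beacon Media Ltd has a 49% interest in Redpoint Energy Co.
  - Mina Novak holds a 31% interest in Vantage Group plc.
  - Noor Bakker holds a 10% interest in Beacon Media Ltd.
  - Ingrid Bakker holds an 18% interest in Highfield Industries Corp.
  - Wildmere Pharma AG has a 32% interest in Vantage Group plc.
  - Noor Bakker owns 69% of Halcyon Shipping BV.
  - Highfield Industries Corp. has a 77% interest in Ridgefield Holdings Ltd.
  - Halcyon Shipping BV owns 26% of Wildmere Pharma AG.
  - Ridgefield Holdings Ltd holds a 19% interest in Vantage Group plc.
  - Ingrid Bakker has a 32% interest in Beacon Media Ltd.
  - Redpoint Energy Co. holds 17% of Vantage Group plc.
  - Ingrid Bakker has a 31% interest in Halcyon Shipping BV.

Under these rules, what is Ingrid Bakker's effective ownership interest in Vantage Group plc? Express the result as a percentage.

By sibling attribution (R3), Ingrid Bakker is treated as also owning Noor Bakker's interest in Halcyon Shipping BV, giving 31% + 69% = 100%.
By sibling attribution (R3), Ingrid Bakker is treated as also owning Noor Bakker's interest in Beacon Media Ltd, giving 32% + 10% = 42%.
By sibling attribution (R3), Ingrid Bakker is treated as also owning Noor Bakker's interest in Highfield Industries Corp, giving 18% + 48% = 66%.
Chain via Halcyon Shipping BV → Wildmere Pharma AG (R2): 100% × 26% × 32% = 8.32% of Vantage Group plc.
Chain via Beacon Media Ltd → Redpoint Energy Co. (R2): 42% × 49% × 17% = 3.4986% of Vantage Group plc.
Chain via Highfield Industries Corp. → Ridgefield Holdings Ltd (R2): 66% × 77% × 19% = 9.6558% of Vantage Group plc.
Aggregating (R1): 8.32% + 3.4986% + 9.6558% = 21.4744%.

21.4744%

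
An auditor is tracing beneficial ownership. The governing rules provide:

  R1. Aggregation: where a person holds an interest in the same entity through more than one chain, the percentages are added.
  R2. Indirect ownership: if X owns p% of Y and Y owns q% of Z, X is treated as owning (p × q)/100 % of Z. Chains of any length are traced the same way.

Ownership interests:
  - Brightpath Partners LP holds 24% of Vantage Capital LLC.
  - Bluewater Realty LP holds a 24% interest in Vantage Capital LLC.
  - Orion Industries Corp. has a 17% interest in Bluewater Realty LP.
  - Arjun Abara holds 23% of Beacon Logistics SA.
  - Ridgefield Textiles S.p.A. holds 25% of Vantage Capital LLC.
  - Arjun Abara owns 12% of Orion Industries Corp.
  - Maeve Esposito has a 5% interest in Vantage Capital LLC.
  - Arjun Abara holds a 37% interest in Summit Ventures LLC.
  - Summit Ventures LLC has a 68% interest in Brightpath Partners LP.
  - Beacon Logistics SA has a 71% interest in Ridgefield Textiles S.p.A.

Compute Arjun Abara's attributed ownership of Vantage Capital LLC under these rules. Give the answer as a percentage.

10.6105%

Chain via Summit Ventures LLC → Brightpath Partners LP (R2): 37% × 68% × 24% = 6.0384% of Vantage Capital LLC.
Chain via Orion Industries Corp. → Bluewater Realty LP (R2): 12% × 17% × 24% = 0.4896% of Vantage Capital LLC.
Chain via Beacon Logistics SA → Ridgefield Textiles S.p.A. (R2): 23% × 71% × 25% = 4.0825% of Vantage Capital LLC.
Aggregating (R1): 6.0384% + 0.4896% + 4.0825% = 10.6105%.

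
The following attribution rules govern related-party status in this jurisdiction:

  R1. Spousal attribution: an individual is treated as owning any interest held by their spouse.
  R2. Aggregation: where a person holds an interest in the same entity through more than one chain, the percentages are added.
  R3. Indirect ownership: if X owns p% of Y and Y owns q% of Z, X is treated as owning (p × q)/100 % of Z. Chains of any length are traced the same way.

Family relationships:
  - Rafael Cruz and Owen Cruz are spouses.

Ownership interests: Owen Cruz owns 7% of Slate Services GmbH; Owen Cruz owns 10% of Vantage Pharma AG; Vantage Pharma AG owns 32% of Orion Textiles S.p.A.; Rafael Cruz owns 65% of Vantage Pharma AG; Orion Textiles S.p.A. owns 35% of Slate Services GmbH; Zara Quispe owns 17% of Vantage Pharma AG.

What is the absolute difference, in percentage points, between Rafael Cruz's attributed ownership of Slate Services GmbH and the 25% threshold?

By spousal attribution (R1), Rafael Cruz is treated as also owning Owen Cruz's interest in Vantage Pharma AG, giving 65% + 10% = 75%.
By spousal attribution (R1), Rafael Cruz is treated as owning Owen Cruz's 7% interest in Slate Services GmbH.
Chain via Vantage Pharma AG → Orion Textiles S.p.A. (R3): 75% × 32% × 35% = 8.4% of Slate Services GmbH.
Direct interest in Slate Services GmbH: 7%.
Aggregating (R2): 8.4% + 7% = 15.4%.
15.4% falls short of the 25% threshold by 9.6 percentage points.

9.6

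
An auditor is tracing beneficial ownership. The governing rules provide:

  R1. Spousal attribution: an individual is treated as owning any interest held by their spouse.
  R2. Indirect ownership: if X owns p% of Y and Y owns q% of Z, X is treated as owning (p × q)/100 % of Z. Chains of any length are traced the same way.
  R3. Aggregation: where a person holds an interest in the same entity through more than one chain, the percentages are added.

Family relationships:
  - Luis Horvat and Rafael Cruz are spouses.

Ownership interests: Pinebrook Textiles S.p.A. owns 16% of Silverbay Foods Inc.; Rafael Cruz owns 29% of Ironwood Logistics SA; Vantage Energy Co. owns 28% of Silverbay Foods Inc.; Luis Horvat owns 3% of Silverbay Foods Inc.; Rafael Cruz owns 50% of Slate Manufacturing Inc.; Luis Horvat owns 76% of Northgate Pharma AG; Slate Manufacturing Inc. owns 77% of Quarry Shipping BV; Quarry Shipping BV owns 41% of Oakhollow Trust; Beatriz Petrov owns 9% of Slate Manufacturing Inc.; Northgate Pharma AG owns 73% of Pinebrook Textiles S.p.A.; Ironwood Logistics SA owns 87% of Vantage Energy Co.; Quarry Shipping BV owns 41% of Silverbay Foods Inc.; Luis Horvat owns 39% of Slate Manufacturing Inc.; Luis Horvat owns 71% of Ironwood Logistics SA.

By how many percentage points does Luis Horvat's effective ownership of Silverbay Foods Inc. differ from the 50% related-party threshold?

14.3341

By spousal attribution (R1), Luis Horvat is treated as also owning Rafael Cruz's interest in Slate Manufacturing Inc, giving 39% + 50% = 89%.
By spousal attribution (R1), Luis Horvat is treated as also owning Rafael Cruz's interest in Ironwood Logistics SA, giving 71% + 29% = 100%.
Chain via Northgate Pharma AG → Pinebrook Textiles S.p.A. (R2): 76% × 73% × 16% = 8.8768% of Silverbay Foods Inc.
Chain via Slate Manufacturing Inc. → Quarry Shipping BV (R2): 89% × 77% × 41% = 28.0973% of Silverbay Foods Inc.
Chain via Ironwood Logistics SA → Vantage Energy Co. (R2): 100% × 87% × 28% = 24.36% of Silverbay Foods Inc.
Direct interest in Silverbay Foods Inc: 3%.
Aggregating (R3): 8.8768% + 28.0973% + 24.36% + 3% = 64.3341%.
64.3341% exceeds the 50% threshold by 14.3341 percentage points.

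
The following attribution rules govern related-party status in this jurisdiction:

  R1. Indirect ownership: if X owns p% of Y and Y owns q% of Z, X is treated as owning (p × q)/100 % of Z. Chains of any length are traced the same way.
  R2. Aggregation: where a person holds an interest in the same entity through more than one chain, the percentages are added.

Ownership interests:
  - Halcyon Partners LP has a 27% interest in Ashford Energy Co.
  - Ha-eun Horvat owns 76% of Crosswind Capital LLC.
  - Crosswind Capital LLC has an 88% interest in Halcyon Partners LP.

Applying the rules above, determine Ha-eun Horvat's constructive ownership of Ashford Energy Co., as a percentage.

Chain via Crosswind Capital LLC → Halcyon Partners LP (R1): 76% × 88% × 27% = 18.0576% of Ashford Energy Co.

18.0576%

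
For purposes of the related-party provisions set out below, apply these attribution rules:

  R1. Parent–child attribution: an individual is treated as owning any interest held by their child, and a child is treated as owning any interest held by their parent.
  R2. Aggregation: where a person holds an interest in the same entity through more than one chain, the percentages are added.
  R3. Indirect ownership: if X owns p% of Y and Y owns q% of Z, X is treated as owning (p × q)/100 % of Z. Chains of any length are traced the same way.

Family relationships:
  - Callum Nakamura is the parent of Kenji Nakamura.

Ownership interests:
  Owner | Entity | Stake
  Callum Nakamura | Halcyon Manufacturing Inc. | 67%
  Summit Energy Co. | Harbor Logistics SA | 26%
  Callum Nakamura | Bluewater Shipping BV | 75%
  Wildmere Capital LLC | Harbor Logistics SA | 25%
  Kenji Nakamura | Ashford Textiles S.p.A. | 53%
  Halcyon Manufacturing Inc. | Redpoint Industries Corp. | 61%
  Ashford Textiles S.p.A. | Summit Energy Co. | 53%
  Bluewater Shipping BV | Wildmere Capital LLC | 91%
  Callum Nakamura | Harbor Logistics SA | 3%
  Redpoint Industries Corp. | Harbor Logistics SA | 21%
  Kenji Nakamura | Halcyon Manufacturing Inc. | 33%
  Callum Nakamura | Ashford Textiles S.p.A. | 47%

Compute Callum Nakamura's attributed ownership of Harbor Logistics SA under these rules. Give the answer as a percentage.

By parent–child attribution (R1), Callum Nakamura is treated as also owning Kenji Nakamura's interest in Ashford Textiles S.p.A, giving 47% + 53% = 100%.
By parent–child attribution (R1), Callum Nakamura is treated as also owning Kenji Nakamura's interest in Halcyon Manufacturing Inc, giving 67% + 33% = 100%.
Chain via Bluewater Shipping BV → Wildmere Capital LLC (R3): 75% × 91% × 25% = 17.0625% of Harbor Logistics SA.
Chain via Ashford Textiles S.p.A. → Summit Energy Co. (R3): 100% × 53% × 26% = 13.78% of Harbor Logistics SA.
Chain via Halcyon Manufacturing Inc. → Redpoint Industries Corp. (R3): 100% × 61% × 21% = 12.81% of Harbor Logistics SA.
Direct interest in Harbor Logistics SA: 3%.
Aggregating (R2): 17.0625% + 13.78% + 12.81% + 3% = 46.6525%.

46.6525%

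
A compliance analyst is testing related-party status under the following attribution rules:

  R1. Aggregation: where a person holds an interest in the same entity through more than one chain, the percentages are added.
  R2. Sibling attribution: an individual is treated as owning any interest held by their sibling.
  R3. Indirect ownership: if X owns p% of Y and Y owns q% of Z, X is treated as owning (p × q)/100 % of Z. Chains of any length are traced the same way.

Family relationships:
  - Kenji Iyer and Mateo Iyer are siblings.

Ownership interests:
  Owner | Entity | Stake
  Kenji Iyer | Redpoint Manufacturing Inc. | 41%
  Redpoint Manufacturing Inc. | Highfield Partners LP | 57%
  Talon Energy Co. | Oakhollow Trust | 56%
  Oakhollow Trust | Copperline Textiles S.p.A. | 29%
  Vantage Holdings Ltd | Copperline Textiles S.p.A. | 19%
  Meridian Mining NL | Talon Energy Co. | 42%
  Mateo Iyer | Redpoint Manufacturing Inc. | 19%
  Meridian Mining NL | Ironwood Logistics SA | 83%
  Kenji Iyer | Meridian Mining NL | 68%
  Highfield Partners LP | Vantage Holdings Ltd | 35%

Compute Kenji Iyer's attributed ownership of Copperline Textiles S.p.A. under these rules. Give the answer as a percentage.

By sibling attribution (R2), Kenji Iyer is treated as also owning Mateo Iyer's interest in Redpoint Manufacturing Inc, giving 41% + 19% = 60%.
Chain via Meridian Mining NL → Talon Energy Co. → Oakhollow Trust (R3): 68% × 42% × 56% × 29% = 4.638144% of Copperline Textiles S.p.A.
Chain via Redpoint Manufacturing Inc. → Highfield Partners LP → Vantage Holdings Ltd (R3): 60% × 57% × 35% × 19% = 2.2743% of Copperline Textiles S.p.A.
Aggregating (R1): 4.638144% + 2.2743% = 6.912444%.

6.912444%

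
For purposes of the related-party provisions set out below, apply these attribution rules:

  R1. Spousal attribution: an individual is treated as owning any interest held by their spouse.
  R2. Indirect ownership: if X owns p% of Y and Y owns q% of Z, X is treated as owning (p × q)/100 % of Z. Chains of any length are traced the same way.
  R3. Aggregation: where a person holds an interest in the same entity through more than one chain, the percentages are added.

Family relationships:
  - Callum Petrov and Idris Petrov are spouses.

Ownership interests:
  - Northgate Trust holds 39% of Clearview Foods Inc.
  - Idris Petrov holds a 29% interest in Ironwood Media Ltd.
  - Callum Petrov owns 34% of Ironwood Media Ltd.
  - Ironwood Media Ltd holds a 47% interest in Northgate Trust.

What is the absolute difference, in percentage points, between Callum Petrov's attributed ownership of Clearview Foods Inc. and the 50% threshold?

38.4521

By spousal attribution (R1), Callum Petrov is treated as also owning Idris Petrov's interest in Ironwood Media Ltd, giving 34% + 29% = 63%.
Chain via Ironwood Media Ltd → Northgate Trust (R2): 63% × 47% × 39% = 11.5479% of Clearview Foods Inc.
11.5479% falls short of the 50% threshold by 38.4521 percentage points.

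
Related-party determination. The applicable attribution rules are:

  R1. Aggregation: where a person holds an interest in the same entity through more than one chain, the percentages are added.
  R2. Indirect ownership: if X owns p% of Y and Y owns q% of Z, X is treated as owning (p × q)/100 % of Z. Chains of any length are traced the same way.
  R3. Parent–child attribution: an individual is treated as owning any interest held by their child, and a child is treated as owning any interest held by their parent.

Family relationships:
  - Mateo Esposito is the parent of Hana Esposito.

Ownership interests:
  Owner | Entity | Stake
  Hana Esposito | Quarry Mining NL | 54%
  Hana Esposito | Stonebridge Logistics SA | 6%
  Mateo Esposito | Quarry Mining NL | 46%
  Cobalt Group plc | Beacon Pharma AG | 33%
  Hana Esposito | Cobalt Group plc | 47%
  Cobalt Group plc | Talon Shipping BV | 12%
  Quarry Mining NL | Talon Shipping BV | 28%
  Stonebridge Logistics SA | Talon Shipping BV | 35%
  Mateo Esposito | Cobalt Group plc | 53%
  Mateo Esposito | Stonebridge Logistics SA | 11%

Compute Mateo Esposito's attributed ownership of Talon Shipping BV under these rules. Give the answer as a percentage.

45.95%

By parent–child attribution (R3), Mateo Esposito is treated as also owning Hana Esposito's interest in Quarry Mining NL, giving 46% + 54% = 100%.
By parent–child attribution (R3), Mateo Esposito is treated as also owning Hana Esposito's interest in Cobalt Group plc, giving 53% + 47% = 100%.
By parent–child attribution (R3), Mateo Esposito is treated as also owning Hana Esposito's interest in Stonebridge Logistics SA, giving 11% + 6% = 17%.
Chain via Quarry Mining NL (R2): 100% × 28% = 28% of Talon Shipping BV.
Chain via Cobalt Group plc (R2): 100% × 12% = 12% of Talon Shipping BV.
Chain via Stonebridge Logistics SA (R2): 17% × 35% = 5.95% of Talon Shipping BV.
Aggregating (R1): 28% + 12% + 5.95% = 45.95%.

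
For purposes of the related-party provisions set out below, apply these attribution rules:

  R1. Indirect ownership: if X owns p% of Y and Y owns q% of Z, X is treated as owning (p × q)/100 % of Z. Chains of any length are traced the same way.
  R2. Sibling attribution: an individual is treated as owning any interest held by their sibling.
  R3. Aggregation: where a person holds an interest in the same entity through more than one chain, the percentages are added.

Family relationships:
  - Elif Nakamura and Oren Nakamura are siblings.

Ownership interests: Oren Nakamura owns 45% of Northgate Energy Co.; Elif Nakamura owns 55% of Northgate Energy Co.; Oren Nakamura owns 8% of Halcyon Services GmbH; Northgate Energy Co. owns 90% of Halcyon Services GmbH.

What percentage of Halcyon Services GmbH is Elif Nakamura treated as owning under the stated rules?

98%

By sibling attribution (R2), Elif Nakamura is treated as also owning Oren Nakamura's interest in Northgate Energy Co, giving 55% + 45% = 100%.
By sibling attribution (R2), Elif Nakamura is treated as owning Oren Nakamura's 8% interest in Halcyon Services GmbH.
Chain via Northgate Energy Co. (R1): 100% × 90% = 90% of Halcyon Services GmbH.
Direct interest in Halcyon Services GmbH: 8%.
Aggregating (R3): 90% + 8% = 98%.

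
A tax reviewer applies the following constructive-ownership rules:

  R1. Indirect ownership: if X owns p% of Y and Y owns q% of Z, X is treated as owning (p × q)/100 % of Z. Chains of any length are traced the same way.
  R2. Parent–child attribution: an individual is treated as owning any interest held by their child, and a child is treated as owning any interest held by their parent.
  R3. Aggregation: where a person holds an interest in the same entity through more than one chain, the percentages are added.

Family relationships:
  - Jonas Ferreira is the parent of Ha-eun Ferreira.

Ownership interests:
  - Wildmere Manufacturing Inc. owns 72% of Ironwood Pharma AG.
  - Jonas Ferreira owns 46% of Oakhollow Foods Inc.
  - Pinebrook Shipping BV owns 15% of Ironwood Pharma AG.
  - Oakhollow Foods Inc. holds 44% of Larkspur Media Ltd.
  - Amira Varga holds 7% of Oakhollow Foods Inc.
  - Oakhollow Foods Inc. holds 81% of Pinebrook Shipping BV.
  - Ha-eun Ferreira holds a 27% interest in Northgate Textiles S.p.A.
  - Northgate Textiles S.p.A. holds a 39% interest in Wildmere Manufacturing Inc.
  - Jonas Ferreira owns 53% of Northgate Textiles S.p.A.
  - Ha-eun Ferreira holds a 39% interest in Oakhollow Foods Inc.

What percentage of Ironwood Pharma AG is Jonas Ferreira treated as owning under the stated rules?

By parent–child attribution (R2), Jonas Ferreira is treated as also owning Ha-eun Ferreira's interest in Oakhollow Foods Inc, giving 46% + 39% = 85%.
By parent–child attribution (R2), Jonas Ferreira is treated as also owning Ha-eun Ferreira's interest in Northgate Textiles S.p.A, giving 53% + 27% = 80%.
Chain via Oakhollow Foods Inc. → Pinebrook Shipping BV (R1): 85% × 81% × 15% = 10.3275% of Ironwood Pharma AG.
Chain via Northgate Textiles S.p.A. → Wildmere Manufacturing Inc. (R1): 80% × 39% × 72% = 22.464% of Ironwood Pharma AG.
Aggregating (R3): 10.3275% + 22.464% = 32.7915%.

32.7915%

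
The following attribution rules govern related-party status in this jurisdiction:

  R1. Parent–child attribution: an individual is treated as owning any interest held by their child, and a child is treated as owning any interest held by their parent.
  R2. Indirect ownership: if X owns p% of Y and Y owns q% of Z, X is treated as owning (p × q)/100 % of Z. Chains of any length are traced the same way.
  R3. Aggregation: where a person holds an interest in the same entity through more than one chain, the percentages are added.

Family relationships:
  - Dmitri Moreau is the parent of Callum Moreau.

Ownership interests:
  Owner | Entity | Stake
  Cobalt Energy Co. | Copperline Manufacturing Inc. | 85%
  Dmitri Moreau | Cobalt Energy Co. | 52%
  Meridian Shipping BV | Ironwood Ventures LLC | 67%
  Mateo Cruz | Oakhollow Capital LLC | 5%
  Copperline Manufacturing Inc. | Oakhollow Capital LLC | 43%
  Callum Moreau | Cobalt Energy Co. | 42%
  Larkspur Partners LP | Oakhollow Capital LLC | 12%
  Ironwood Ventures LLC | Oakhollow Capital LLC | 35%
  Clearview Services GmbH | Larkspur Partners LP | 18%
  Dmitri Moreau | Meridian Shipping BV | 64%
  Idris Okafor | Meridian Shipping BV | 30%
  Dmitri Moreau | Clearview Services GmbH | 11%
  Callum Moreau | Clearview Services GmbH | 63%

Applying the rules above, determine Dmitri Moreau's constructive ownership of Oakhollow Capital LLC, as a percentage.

50.9634%

By parent–child attribution (R1), Dmitri Moreau is treated as also owning Callum Moreau's interest in Clearview Services GmbH, giving 11% + 63% = 74%.
By parent–child attribution (R1), Dmitri Moreau is treated as also owning Callum Moreau's interest in Cobalt Energy Co, giving 52% + 42% = 94%.
Chain via Meridian Shipping BV → Ironwood Ventures LLC (R2): 64% × 67% × 35% = 15.008% of Oakhollow Capital LLC.
Chain via Clearview Services GmbH → Larkspur Partners LP (R2): 74% × 18% × 12% = 1.5984% of Oakhollow Capital LLC.
Chain via Cobalt Energy Co. → Copperline Manufacturing Inc. (R2): 94% × 85% × 43% = 34.357% of Oakhollow Capital LLC.
Aggregating (R3): 15.008% + 1.5984% + 34.357% = 50.9634%.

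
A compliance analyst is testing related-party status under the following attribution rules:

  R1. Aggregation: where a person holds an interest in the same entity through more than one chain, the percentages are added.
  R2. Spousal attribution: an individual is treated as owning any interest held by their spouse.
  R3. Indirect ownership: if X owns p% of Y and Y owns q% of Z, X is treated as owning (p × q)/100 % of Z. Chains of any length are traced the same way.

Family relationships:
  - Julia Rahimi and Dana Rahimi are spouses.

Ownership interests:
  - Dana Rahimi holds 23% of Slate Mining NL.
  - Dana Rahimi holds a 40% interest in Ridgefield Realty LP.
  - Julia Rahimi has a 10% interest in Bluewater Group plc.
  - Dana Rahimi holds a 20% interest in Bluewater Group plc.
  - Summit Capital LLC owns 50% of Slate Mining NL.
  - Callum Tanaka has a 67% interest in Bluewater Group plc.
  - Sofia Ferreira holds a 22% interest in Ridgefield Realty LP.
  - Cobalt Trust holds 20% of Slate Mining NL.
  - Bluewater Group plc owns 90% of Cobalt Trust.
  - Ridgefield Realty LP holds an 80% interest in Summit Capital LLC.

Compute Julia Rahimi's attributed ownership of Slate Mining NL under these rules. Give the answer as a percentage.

By spousal attribution (R2), Julia Rahimi is treated as also owning Dana Rahimi's interest in Bluewater Group plc, giving 10% + 20% = 30%.
By spousal attribution (R2), Julia Rahimi is treated as owning Dana Rahimi's 40% interest in Ridgefield Realty LP.
By spousal attribution (R2), Julia Rahimi is treated as owning Dana Rahimi's 23% interest in Slate Mining NL.
Chain via Bluewater Group plc → Cobalt Trust (R3): 30% × 90% × 20% = 5.4% of Slate Mining NL.
Chain via Ridgefield Realty LP → Summit Capital LLC (R3): 40% × 80% × 50% = 16% of Slate Mining NL.
Direct interest in Slate Mining NL: 23%.
Aggregating (R1): 5.4% + 16% + 23% = 44.4%.

44.4%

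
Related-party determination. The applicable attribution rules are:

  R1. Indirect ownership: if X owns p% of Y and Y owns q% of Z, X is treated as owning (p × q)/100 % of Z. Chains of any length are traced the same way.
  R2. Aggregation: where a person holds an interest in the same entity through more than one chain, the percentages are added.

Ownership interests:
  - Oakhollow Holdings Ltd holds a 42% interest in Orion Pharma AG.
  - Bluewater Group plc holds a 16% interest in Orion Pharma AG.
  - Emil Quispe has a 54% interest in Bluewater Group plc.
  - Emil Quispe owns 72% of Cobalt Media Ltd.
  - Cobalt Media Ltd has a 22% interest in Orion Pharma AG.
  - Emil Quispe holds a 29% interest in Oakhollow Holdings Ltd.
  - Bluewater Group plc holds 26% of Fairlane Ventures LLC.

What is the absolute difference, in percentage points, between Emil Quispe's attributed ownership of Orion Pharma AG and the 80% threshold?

43.34

Chain via Bluewater Group plc (R1): 54% × 16% = 8.64% of Orion Pharma AG.
Chain via Cobalt Media Ltd (R1): 72% × 22% = 15.84% of Orion Pharma AG.
Chain via Oakhollow Holdings Ltd (R1): 29% × 42% = 12.18% of Orion Pharma AG.
Aggregating (R2): 8.64% + 15.84% + 12.18% = 36.66%.
36.66% falls short of the 80% threshold by 43.34 percentage points.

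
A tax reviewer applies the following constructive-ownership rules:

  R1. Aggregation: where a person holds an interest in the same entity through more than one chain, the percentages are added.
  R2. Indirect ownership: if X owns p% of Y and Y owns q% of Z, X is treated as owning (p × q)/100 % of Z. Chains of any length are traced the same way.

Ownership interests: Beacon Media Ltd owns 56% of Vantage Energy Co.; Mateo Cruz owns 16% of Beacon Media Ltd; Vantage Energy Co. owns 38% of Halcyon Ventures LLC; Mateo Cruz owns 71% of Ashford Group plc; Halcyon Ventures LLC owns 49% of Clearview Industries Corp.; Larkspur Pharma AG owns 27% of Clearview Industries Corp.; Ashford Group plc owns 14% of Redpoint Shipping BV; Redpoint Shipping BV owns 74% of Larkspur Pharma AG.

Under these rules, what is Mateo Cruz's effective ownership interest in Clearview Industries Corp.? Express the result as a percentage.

Chain via Beacon Media Ltd → Vantage Energy Co. → Halcyon Ventures LLC (R2): 16% × 56% × 38% × 49% = 1.668352% of Clearview Industries Corp.
Chain via Ashford Group plc → Redpoint Shipping BV → Larkspur Pharma AG (R2): 71% × 14% × 74% × 27% = 1.986012% of Clearview Industries Corp.
Aggregating (R1): 1.668352% + 1.986012% = 3.654364%.

3.654364%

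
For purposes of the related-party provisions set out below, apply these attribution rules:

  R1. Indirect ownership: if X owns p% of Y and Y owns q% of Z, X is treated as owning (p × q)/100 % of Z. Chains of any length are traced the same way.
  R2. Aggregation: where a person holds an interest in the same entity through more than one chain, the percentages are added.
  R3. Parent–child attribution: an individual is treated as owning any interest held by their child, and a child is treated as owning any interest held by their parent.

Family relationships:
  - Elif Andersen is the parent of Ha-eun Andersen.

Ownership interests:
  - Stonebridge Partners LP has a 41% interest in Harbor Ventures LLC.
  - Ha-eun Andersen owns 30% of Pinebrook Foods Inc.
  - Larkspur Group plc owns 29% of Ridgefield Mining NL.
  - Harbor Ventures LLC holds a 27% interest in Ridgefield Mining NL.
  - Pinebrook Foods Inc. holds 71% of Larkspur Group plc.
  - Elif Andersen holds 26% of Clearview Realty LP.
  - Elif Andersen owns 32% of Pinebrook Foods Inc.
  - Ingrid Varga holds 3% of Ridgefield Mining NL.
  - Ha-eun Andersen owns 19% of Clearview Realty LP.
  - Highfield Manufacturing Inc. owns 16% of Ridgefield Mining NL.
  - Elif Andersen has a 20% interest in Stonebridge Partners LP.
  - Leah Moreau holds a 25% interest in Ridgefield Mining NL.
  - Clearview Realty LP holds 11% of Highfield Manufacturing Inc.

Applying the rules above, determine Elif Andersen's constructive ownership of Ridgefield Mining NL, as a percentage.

15.7718%

By parent–child attribution (R3), Elif Andersen is treated as also owning Ha-eun Andersen's interest in Pinebrook Foods Inc, giving 32% + 30% = 62%.
By parent–child attribution (R3), Elif Andersen is treated as also owning Ha-eun Andersen's interest in Clearview Realty LP, giving 26% + 19% = 45%.
Chain via Pinebrook Foods Inc. → Larkspur Group plc (R1): 62% × 71% × 29% = 12.7658% of Ridgefield Mining NL.
Chain via Clearview Realty LP → Highfield Manufacturing Inc. (R1): 45% × 11% × 16% = 0.792% of Ridgefield Mining NL.
Chain via Stonebridge Partners LP → Harbor Ventures LLC (R1): 20% × 41% × 27% = 2.214% of Ridgefield Mining NL.
Aggregating (R2): 12.7658% + 0.792% + 2.214% = 15.7718%.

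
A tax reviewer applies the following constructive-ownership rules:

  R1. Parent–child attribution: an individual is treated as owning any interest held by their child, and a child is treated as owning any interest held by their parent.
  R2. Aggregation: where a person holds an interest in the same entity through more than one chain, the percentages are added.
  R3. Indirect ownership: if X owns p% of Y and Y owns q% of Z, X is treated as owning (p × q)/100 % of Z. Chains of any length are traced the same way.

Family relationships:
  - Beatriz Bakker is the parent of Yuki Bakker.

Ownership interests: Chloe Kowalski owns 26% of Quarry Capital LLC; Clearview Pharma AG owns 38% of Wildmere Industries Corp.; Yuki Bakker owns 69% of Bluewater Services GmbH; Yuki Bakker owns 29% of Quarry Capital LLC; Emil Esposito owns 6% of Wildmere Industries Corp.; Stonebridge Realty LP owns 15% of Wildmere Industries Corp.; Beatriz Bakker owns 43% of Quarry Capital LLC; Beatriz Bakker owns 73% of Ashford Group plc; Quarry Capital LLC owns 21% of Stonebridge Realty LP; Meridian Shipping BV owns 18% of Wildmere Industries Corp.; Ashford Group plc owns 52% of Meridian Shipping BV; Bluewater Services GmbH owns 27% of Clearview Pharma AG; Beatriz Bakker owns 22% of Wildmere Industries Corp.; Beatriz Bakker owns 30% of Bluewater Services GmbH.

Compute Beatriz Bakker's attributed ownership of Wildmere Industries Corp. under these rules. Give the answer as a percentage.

41.2582%

By parent–child attribution (R1), Beatriz Bakker is treated as also owning Yuki Bakker's interest in Bluewater Services GmbH, giving 30% + 69% = 99%.
By parent–child attribution (R1), Beatriz Bakker is treated as also owning Yuki Bakker's interest in Quarry Capital LLC, giving 43% + 29% = 72%.
Chain via Bluewater Services GmbH → Clearview Pharma AG (R3): 99% × 27% × 38% = 10.1574% of Wildmere Industries Corp.
Chain via Quarry Capital LLC → Stonebridge Realty LP (R3): 72% × 21% × 15% = 2.268% of Wildmere Industries Corp.
Chain via Ashford Group plc → Meridian Shipping BV (R3): 73% × 52% × 18% = 6.8328% of Wildmere Industries Corp.
Direct interest in Wildmere Industries Corp: 22%.
Aggregating (R2): 10.1574% + 2.268% + 6.8328% + 22% = 41.2582%.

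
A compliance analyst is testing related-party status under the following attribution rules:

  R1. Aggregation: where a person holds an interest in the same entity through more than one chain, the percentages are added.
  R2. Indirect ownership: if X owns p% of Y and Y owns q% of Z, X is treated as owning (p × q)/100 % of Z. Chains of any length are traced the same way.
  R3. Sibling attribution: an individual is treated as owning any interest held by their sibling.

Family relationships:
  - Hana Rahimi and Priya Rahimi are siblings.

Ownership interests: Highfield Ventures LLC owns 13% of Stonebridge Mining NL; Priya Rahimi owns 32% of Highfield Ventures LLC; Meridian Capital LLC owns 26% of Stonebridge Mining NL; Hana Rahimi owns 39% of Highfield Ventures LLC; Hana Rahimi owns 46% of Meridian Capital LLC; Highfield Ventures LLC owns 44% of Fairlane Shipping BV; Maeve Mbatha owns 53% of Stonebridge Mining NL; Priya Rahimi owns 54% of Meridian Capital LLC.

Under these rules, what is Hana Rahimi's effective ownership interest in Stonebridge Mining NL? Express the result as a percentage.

35.23%

By sibling attribution (R3), Hana Rahimi is treated as also owning Priya Rahimi's interest in Highfield Ventures LLC, giving 39% + 32% = 71%.
By sibling attribution (R3), Hana Rahimi is treated as also owning Priya Rahimi's interest in Meridian Capital LLC, giving 46% + 54% = 100%.
Chain via Highfield Ventures LLC (R2): 71% × 13% = 9.23% of Stonebridge Mining NL.
Chain via Meridian Capital LLC (R2): 100% × 26% = 26% of Stonebridge Mining NL.
Aggregating (R1): 9.23% + 26% = 35.23%.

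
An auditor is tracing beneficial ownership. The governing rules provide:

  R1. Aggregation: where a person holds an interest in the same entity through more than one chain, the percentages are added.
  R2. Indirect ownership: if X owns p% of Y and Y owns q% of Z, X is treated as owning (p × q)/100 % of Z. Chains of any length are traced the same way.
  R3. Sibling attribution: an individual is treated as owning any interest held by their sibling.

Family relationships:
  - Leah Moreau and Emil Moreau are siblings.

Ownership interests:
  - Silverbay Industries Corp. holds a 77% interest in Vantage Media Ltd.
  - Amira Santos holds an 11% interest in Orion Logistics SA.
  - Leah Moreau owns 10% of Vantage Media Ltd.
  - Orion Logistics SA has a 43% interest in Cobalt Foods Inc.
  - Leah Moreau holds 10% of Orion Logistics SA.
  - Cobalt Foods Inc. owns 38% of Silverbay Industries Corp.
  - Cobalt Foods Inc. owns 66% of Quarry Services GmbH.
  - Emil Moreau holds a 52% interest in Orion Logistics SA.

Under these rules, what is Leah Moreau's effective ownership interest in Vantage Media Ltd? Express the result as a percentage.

17.800716%

By sibling attribution (R3), Leah Moreau is treated as also owning Emil Moreau's interest in Orion Logistics SA, giving 10% + 52% = 62%.
Chain via Orion Logistics SA → Cobalt Foods Inc. → Silverbay Industries Corp. (R2): 62% × 43% × 38% × 77% = 7.800716% of Vantage Media Ltd.
Direct interest in Vantage Media Ltd: 10%.
Aggregating (R1): 7.800716% + 10% = 17.800716%.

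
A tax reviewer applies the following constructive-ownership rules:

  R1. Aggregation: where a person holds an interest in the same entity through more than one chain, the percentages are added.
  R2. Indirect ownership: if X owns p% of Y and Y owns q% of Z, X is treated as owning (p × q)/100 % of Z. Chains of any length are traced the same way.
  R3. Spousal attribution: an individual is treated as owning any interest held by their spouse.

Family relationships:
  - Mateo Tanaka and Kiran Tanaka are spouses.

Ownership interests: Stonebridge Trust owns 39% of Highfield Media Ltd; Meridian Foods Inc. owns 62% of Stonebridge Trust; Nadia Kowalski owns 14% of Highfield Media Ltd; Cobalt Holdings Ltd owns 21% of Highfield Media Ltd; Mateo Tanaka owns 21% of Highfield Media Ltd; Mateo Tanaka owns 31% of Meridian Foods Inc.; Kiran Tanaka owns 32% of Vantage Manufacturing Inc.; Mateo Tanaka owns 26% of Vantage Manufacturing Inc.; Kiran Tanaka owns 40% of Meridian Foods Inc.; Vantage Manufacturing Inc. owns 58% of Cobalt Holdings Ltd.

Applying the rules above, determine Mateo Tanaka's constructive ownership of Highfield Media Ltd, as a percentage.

By spousal attribution (R3), Mateo Tanaka is treated as also owning Kiran Tanaka's interest in Vantage Manufacturing Inc, giving 26% + 32% = 58%.
By spousal attribution (R3), Mateo Tanaka is treated as also owning Kiran Tanaka's interest in Meridian Foods Inc, giving 31% + 40% = 71%.
Chain via Vantage Manufacturing Inc. → Cobalt Holdings Ltd (R2): 58% × 58% × 21% = 7.0644% of Highfield Media Ltd.
Chain via Meridian Foods Inc. → Stonebridge Trust (R2): 71% × 62% × 39% = 17.1678% of Highfield Media Ltd.
Direct interest in Highfield Media Ltd: 21%.
Aggregating (R1): 7.0644% + 17.1678% + 21% = 45.2322%.

45.2322%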